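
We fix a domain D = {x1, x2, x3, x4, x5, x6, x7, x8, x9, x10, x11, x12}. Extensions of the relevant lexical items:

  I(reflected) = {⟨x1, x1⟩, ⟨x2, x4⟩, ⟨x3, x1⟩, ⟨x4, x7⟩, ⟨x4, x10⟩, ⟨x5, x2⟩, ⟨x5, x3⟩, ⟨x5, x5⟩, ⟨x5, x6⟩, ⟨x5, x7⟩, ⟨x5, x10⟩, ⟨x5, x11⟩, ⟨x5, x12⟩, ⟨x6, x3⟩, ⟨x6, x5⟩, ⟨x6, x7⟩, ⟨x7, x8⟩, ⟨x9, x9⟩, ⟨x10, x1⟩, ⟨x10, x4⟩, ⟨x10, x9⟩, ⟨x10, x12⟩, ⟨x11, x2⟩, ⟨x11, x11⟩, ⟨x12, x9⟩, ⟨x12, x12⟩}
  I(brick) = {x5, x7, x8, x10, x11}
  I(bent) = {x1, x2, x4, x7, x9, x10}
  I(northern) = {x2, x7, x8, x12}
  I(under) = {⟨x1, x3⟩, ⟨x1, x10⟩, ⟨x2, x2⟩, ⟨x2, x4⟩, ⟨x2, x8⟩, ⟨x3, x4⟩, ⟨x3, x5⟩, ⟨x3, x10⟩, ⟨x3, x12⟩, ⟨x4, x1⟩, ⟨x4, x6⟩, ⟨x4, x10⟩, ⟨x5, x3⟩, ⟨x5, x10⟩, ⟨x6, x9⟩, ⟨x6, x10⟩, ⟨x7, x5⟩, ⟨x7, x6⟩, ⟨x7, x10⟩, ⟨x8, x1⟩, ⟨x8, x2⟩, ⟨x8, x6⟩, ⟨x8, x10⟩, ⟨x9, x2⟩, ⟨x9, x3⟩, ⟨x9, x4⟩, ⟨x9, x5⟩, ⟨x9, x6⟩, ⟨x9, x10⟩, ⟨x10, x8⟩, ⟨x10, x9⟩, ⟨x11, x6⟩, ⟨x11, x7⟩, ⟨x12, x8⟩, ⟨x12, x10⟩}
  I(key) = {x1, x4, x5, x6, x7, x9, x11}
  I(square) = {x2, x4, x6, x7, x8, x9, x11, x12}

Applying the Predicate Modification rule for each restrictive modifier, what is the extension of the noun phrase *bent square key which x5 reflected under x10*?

{x7}

⟦which x5 reflected⟧ = {x : ⟨x5, x⟩ ∈ ⟦reflected⟧} = {x2, x3, x5, x6, x7, x10, x11, x12}
⟦under x10⟧ = {x : ⟨x, x10⟩ ∈ ⟦under⟧} = {x1, x3, x4, x5, x6, x7, x8, x9, x12}
⟦key⟧ = {x1, x4, x5, x6, x7, x9, x11}
… ∩ ⟦which x5 reflected⟧ = {x1, x4, x5, x6, x7, x9, x11} ∩ {x2, x3, x5, x6, x7, x10, x11, x12} = {x5, x6, x7, x11}
… ∩ ⟦under x10⟧ = {x5, x6, x7, x11} ∩ {x1, x3, x4, x5, x6, x7, x8, x9, x12} = {x5, x6, x7}
… ∩ ⟦bent⟧ = {x5, x6, x7} ∩ {x1, x2, x4, x7, x9, x10} = {x7}
… ∩ ⟦square⟧ = {x7} ∩ {x2, x4, x6, x7, x8, x9, x11, x12} = {x7}
So ⟦bent square key which x5 reflected under x10⟧ = {x7}.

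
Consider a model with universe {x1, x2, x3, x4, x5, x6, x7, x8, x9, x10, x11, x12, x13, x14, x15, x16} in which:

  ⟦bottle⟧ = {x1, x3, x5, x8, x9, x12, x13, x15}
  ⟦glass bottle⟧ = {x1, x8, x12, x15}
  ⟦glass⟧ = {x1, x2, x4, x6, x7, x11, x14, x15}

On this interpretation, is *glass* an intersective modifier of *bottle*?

⟦glass⟧ ∩ ⟦bottle⟧ = {x1, x2, x4, x6, x7, x11, x14, x15} ∩ {x1, x3, x5, x8, x9, x12, x13, x15} = {x1, x15}
Observed ⟦glass bottle⟧ = {x1, x8, x12, x15}.
These differ, so the modifier is not intersective in this model.

no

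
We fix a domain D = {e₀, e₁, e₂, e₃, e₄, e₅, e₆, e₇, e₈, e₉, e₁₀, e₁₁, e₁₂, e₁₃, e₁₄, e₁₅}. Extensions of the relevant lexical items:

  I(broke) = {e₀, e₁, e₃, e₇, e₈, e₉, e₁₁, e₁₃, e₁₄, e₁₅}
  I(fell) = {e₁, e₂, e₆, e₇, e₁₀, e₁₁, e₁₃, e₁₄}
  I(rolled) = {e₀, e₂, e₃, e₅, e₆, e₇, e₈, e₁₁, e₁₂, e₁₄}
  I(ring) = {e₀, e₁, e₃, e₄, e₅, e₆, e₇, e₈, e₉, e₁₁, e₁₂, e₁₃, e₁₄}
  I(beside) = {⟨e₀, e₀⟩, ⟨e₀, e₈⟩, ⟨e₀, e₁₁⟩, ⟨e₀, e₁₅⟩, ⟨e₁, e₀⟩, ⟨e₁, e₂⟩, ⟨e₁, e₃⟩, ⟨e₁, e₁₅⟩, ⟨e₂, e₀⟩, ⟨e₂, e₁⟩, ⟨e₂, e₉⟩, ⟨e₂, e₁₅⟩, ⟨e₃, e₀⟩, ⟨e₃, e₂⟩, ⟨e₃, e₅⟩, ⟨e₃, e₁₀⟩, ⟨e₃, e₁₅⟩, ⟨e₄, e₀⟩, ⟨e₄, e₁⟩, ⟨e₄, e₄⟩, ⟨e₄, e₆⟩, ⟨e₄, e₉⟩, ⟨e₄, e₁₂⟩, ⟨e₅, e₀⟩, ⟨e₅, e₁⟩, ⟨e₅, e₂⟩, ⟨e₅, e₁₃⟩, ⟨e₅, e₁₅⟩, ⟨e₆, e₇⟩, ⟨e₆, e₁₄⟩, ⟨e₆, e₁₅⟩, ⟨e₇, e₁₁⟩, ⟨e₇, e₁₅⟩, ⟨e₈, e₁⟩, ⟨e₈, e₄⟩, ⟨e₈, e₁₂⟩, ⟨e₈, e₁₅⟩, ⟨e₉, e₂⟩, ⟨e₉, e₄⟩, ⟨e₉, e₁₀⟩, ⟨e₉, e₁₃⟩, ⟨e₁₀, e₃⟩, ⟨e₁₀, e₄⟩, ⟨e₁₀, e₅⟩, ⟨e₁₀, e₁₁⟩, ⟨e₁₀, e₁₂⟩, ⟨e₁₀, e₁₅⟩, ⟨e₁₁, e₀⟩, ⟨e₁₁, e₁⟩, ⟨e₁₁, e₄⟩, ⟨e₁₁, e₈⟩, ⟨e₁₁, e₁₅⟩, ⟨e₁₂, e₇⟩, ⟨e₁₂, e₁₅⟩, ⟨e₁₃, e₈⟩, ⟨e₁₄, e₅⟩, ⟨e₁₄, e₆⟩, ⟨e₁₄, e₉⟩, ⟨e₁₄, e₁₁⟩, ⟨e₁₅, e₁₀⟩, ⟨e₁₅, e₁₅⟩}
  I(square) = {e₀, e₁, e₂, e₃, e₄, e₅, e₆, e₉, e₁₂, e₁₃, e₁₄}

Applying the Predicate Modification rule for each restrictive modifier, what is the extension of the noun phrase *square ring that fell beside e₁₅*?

⟦that fell⟧ = ⟦fell⟧ = {e₁, e₂, e₆, e₇, e₁₀, e₁₁, e₁₃, e₁₄}
⟦beside e₁₅⟧ = {x : ⟨x, e₁₅⟩ ∈ ⟦beside⟧} = {e₀, e₁, e₂, e₃, e₅, e₆, e₇, e₈, e₁₀, e₁₁, e₁₂, e₁₅}
⟦ring⟧ = {e₀, e₁, e₃, e₄, e₅, e₆, e₇, e₈, e₉, e₁₁, e₁₂, e₁₃, e₁₄}
… ∩ ⟦that fell⟧ = {e₀, e₁, e₃, e₄, e₅, e₆, e₇, e₈, e₉, e₁₁, e₁₂, e₁₃, e₁₄} ∩ {e₁, e₂, e₆, e₇, e₁₀, e₁₁, e₁₃, e₁₄} = {e₁, e₆, e₇, e₁₁, e₁₃, e₁₄}
… ∩ ⟦beside e₁₅⟧ = {e₁, e₆, e₇, e₁₁, e₁₃, e₁₄} ∩ {e₀, e₁, e₂, e₃, e₅, e₆, e₇, e₈, e₁₀, e₁₁, e₁₂, e₁₅} = {e₁, e₆, e₇, e₁₁}
… ∩ ⟦square⟧ = {e₁, e₆, e₇, e₁₁} ∩ {e₀, e₁, e₂, e₃, e₄, e₅, e₆, e₉, e₁₂, e₁₃, e₁₄} = {e₁, e₆}
So ⟦square ring that fell beside e₁₅⟧ = {e₁, e₆}.

{e₁, e₆}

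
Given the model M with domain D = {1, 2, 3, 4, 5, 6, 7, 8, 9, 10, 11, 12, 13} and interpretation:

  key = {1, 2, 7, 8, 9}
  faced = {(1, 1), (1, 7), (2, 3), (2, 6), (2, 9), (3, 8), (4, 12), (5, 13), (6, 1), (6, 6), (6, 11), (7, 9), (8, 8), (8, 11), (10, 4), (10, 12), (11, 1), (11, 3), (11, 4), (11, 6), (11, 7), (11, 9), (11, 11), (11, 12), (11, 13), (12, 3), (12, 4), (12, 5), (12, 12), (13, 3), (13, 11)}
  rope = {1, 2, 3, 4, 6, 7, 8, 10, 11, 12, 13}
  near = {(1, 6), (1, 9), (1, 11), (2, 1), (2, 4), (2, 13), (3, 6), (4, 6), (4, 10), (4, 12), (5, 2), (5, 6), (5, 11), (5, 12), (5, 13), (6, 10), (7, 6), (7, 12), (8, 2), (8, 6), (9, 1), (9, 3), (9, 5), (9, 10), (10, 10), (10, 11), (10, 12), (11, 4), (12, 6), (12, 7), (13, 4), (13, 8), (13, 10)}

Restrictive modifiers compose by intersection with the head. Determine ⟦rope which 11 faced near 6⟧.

{1, 3, 4, 7, 12}

⟦which 11 faced⟧ = {x : ⟨11, x⟩ ∈ ⟦faced⟧} = {1, 3, 4, 6, 7, 9, 11, 12, 13}
⟦near 6⟧ = {x : ⟨x, 6⟩ ∈ ⟦near⟧} = {1, 3, 4, 5, 7, 8, 12}
⟦rope⟧ = {1, 2, 3, 4, 6, 7, 8, 10, 11, 12, 13}
… ∩ ⟦which 11 faced⟧ = {1, 2, 3, 4, 6, 7, 8, 10, 11, 12, 13} ∩ {1, 3, 4, 6, 7, 9, 11, 12, 13} = {1, 3, 4, 6, 7, 11, 12, 13}
… ∩ ⟦near 6⟧ = {1, 3, 4, 6, 7, 11, 12, 13} ∩ {1, 3, 4, 5, 7, 8, 12} = {1, 3, 4, 7, 12}
So ⟦rope which 11 faced near 6⟧ = {1, 3, 4, 7, 12}.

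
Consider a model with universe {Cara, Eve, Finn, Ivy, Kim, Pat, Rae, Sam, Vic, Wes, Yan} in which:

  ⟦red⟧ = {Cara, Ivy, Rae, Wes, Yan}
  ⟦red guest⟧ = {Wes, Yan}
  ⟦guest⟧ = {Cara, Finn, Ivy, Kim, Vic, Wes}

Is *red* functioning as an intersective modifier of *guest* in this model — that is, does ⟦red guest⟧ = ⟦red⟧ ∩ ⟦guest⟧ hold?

⟦red⟧ ∩ ⟦guest⟧ = {Cara, Ivy, Rae, Wes, Yan} ∩ {Cara, Finn, Ivy, Kim, Vic, Wes} = {Cara, Ivy, Wes}
Observed ⟦red guest⟧ = {Wes, Yan}.
These differ, so the modifier is not intersective in this model.

no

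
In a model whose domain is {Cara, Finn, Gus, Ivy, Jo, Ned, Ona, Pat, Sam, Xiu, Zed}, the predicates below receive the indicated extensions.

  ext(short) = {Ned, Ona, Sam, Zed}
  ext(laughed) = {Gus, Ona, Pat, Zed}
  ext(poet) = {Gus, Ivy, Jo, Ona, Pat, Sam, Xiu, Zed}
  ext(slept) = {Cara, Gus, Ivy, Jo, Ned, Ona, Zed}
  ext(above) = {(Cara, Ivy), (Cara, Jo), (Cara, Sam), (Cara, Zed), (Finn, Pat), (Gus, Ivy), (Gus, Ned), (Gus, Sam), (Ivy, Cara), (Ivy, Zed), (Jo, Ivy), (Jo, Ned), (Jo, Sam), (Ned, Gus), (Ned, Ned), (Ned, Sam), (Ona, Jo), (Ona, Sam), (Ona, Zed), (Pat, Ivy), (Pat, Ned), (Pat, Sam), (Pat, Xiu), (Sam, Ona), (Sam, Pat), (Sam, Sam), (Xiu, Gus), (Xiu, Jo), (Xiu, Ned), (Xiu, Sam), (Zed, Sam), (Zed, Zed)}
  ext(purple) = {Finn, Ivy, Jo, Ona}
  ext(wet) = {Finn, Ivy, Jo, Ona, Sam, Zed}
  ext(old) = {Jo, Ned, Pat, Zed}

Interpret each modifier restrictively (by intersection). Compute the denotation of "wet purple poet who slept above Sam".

{Jo, Ona}

⟦who slept⟧ = ⟦slept⟧ = {Cara, Gus, Ivy, Jo, Ned, Ona, Zed}
⟦above Sam⟧ = {x : ⟨x, Sam⟩ ∈ ⟦above⟧} = {Cara, Gus, Jo, Ned, Ona, Pat, Sam, Xiu, Zed}
⟦poet⟧ = {Gus, Ivy, Jo, Ona, Pat, Sam, Xiu, Zed}
… ∩ ⟦who slept⟧ = {Gus, Ivy, Jo, Ona, Pat, Sam, Xiu, Zed} ∩ {Cara, Gus, Ivy, Jo, Ned, Ona, Zed} = {Gus, Ivy, Jo, Ona, Zed}
… ∩ ⟦above Sam⟧ = {Gus, Ivy, Jo, Ona, Zed} ∩ {Cara, Gus, Jo, Ned, Ona, Pat, Sam, Xiu, Zed} = {Gus, Jo, Ona, Zed}
… ∩ ⟦wet⟧ = {Gus, Jo, Ona, Zed} ∩ {Finn, Ivy, Jo, Ona, Sam, Zed} = {Jo, Ona, Zed}
… ∩ ⟦purple⟧ = {Jo, Ona, Zed} ∩ {Finn, Ivy, Jo, Ona} = {Jo, Ona}
So ⟦wet purple poet who slept above Sam⟧ = {Jo, Ona}.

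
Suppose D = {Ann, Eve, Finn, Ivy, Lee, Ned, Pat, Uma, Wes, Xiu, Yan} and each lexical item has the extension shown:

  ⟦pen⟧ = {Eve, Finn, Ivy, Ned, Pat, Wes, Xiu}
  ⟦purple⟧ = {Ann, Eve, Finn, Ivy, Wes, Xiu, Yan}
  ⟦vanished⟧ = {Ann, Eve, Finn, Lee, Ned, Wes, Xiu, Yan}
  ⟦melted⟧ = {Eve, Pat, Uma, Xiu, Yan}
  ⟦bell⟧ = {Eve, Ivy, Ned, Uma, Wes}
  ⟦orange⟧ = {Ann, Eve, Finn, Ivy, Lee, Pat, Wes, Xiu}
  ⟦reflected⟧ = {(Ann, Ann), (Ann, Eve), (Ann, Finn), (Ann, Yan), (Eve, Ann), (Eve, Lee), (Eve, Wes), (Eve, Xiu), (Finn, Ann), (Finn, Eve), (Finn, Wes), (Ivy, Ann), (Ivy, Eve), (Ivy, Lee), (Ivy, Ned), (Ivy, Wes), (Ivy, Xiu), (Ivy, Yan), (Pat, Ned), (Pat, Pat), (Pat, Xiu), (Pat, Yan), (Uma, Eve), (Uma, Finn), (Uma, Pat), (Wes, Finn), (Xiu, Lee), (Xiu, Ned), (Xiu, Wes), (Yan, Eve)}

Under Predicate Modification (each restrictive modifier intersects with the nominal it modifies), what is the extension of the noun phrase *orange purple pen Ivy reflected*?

⟦Ivy reflected⟧ = {x : ⟨Ivy, x⟩ ∈ ⟦reflected⟧} = {Ann, Eve, Lee, Ned, Wes, Xiu, Yan}
⟦pen⟧ = {Eve, Finn, Ivy, Ned, Pat, Wes, Xiu}
… ∩ ⟦Ivy reflected⟧ = {Eve, Finn, Ivy, Ned, Pat, Wes, Xiu} ∩ {Ann, Eve, Lee, Ned, Wes, Xiu, Yan} = {Eve, Ned, Wes, Xiu}
… ∩ ⟦orange⟧ = {Eve, Ned, Wes, Xiu} ∩ {Ann, Eve, Finn, Ivy, Lee, Pat, Wes, Xiu} = {Eve, Wes, Xiu}
… ∩ ⟦purple⟧ = {Eve, Wes, Xiu} ∩ {Ann, Eve, Finn, Ivy, Wes, Xiu, Yan} = {Eve, Wes, Xiu}
So ⟦orange purple pen Ivy reflected⟧ = {Eve, Wes, Xiu}.

{Eve, Wes, Xiu}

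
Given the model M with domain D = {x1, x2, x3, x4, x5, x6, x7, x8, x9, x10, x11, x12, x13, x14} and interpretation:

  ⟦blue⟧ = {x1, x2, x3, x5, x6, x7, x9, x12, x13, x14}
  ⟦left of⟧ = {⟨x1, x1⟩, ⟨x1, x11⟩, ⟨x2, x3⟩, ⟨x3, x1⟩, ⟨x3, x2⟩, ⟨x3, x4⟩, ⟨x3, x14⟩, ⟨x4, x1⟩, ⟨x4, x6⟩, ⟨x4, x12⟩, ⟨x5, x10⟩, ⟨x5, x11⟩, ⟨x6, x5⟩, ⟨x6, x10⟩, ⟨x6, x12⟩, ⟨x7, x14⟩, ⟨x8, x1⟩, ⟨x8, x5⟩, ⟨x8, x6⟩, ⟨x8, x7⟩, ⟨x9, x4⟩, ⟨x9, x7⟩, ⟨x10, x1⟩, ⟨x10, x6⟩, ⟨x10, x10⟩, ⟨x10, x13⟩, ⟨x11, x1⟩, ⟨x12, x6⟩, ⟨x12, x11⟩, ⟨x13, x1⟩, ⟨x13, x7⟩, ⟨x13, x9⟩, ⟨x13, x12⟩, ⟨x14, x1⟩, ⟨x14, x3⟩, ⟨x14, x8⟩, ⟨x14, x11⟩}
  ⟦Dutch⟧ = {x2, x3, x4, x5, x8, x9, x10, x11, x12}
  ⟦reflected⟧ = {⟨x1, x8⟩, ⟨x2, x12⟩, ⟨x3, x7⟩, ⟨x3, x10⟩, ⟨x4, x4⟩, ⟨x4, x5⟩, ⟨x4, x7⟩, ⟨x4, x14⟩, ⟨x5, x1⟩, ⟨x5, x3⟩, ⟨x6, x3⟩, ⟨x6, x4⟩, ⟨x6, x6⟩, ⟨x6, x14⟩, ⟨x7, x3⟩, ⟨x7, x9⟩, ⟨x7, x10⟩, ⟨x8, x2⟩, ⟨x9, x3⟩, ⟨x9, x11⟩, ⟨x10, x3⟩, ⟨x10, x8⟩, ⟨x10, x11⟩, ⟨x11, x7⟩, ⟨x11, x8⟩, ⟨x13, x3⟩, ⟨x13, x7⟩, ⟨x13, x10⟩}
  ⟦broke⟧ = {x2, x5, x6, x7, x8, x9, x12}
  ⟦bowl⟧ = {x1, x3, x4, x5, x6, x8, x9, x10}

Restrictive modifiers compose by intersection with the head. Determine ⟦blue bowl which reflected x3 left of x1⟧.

⟦which reflected x3⟧ = {x : ⟨x, x3⟩ ∈ ⟦reflected⟧} = {x5, x6, x7, x9, x10, x13}
⟦left of x1⟧ = {x : ⟨x, x1⟩ ∈ ⟦left of⟧} = {x1, x3, x4, x8, x10, x11, x13, x14}
⟦bowl⟧ = {x1, x3, x4, x5, x6, x8, x9, x10}
… ∩ ⟦which reflected x3⟧ = {x1, x3, x4, x5, x6, x8, x9, x10} ∩ {x5, x6, x7, x9, x10, x13} = {x5, x6, x9, x10}
… ∩ ⟦left of x1⟧ = {x5, x6, x9, x10} ∩ {x1, x3, x4, x8, x10, x11, x13, x14} = {x10}
… ∩ ⟦blue⟧ = {x10} ∩ {x1, x2, x3, x5, x6, x7, x9, x12, x13, x14} = ∅
So ⟦blue bowl which reflected x3 left of x1⟧ = { }.

{ }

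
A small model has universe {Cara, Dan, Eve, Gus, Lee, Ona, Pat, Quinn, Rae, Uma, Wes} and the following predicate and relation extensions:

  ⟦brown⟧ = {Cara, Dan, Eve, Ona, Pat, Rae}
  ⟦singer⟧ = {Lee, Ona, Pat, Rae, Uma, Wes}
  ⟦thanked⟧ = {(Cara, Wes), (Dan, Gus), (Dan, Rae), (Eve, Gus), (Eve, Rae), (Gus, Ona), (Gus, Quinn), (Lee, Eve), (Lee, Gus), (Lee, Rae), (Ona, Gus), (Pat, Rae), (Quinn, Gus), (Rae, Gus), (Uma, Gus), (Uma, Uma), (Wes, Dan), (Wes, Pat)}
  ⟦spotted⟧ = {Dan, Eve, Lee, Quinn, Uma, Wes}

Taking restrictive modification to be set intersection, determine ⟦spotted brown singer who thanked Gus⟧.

∅

⟦who thanked Gus⟧ = {x : ⟨x, Gus⟩ ∈ ⟦thanked⟧} = {Dan, Eve, Lee, Ona, Quinn, Rae, Uma}
⟦singer⟧ = {Lee, Ona, Pat, Rae, Uma, Wes}
… ∩ ⟦who thanked Gus⟧ = {Lee, Ona, Pat, Rae, Uma, Wes} ∩ {Dan, Eve, Lee, Ona, Quinn, Rae, Uma} = {Lee, Ona, Rae, Uma}
… ∩ ⟦spotted⟧ = {Lee, Ona, Rae, Uma} ∩ {Dan, Eve, Lee, Quinn, Uma, Wes} = {Lee, Uma}
… ∩ ⟦brown⟧ = {Lee, Uma} ∩ {Cara, Dan, Eve, Ona, Pat, Rae} = ∅
So ⟦spotted brown singer who thanked Gus⟧ = ∅.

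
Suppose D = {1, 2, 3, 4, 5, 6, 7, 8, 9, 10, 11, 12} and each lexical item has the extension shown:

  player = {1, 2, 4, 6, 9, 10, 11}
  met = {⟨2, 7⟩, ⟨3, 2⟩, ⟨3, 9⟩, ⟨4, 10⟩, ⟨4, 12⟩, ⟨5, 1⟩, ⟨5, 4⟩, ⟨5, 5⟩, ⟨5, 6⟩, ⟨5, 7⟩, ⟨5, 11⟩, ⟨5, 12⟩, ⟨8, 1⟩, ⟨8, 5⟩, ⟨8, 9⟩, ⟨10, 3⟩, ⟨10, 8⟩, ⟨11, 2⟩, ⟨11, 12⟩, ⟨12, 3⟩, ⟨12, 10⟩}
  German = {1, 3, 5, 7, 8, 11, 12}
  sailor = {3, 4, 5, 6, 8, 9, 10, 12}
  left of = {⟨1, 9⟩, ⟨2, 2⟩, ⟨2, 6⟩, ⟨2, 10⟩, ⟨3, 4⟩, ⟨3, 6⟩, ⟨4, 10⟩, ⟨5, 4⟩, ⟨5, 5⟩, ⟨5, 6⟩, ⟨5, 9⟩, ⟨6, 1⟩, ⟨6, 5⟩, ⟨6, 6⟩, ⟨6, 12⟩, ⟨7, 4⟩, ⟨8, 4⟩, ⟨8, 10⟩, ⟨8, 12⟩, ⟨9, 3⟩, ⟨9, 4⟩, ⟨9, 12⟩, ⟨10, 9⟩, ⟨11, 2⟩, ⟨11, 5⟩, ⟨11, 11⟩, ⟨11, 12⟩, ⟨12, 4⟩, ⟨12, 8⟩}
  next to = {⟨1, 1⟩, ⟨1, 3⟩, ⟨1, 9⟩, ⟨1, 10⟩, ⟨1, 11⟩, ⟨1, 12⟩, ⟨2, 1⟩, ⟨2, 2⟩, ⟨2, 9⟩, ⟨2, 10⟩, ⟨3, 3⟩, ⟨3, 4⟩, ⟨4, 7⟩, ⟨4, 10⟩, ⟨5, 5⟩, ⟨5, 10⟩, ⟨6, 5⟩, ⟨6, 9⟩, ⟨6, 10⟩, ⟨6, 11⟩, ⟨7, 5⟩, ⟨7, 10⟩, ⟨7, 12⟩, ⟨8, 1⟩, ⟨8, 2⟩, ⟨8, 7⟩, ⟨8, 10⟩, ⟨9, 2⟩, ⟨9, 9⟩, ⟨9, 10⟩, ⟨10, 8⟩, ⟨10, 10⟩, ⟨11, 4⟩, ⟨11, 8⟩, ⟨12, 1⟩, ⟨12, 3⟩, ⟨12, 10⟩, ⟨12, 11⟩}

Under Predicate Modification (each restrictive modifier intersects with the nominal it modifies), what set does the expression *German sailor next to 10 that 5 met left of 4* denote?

⟦next to 10⟧ = {x : ⟨x, 10⟩ ∈ ⟦next to⟧} = {1, 2, 4, 5, 6, 7, 8, 9, 10, 12}
⟦that 5 met⟧ = {x : ⟨5, x⟩ ∈ ⟦met⟧} = {1, 4, 5, 6, 7, 11, 12}
⟦left of 4⟧ = {x : ⟨x, 4⟩ ∈ ⟦left of⟧} = {3, 5, 7, 8, 9, 12}
⟦sailor⟧ = {3, 4, 5, 6, 8, 9, 10, 12}
… ∩ ⟦next to 10⟧ = {3, 4, 5, 6, 8, 9, 10, 12} ∩ {1, 2, 4, 5, 6, 7, 8, 9, 10, 12} = {4, 5, 6, 8, 9, 10, 12}
… ∩ ⟦that 5 met⟧ = {4, 5, 6, 8, 9, 10, 12} ∩ {1, 4, 5, 6, 7, 11, 12} = {4, 5, 6, 12}
… ∩ ⟦left of 4⟧ = {4, 5, 6, 12} ∩ {3, 5, 7, 8, 9, 12} = {5, 12}
… ∩ ⟦German⟧ = {5, 12} ∩ {1, 3, 5, 7, 8, 11, 12} = {5, 12}
So ⟦German sailor next to 10 that 5 met left of 4⟧ = {5, 12}.

{5, 12}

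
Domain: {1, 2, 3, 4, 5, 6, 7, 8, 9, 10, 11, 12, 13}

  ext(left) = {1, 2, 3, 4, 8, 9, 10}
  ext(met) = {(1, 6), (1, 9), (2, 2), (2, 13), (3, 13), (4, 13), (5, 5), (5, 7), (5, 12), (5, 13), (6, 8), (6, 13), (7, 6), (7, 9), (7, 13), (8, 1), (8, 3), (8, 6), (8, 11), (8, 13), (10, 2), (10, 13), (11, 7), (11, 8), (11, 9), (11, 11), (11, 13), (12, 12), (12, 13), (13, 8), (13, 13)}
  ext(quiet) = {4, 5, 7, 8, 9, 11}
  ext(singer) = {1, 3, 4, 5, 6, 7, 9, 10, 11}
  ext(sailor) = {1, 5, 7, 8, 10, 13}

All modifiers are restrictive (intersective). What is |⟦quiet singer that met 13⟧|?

4

⟦that met 13⟧ = {x : ⟨x, 13⟩ ∈ ⟦met⟧} = {2, 3, 4, 5, 6, 7, 8, 10, 11, 12, 13}
⟦singer⟧ = {1, 3, 4, 5, 6, 7, 9, 10, 11}
… ∩ ⟦that met 13⟧ = {1, 3, 4, 5, 6, 7, 9, 10, 11} ∩ {2, 3, 4, 5, 6, 7, 8, 10, 11, 12, 13} = {3, 4, 5, 6, 7, 10, 11}
… ∩ ⟦quiet⟧ = {3, 4, 5, 6, 7, 10, 11} ∩ {4, 5, 7, 8, 9, 11} = {4, 5, 7, 11}
⟦quiet singer that met 13⟧ = {4, 5, 7, 11}, so the cardinality is 4.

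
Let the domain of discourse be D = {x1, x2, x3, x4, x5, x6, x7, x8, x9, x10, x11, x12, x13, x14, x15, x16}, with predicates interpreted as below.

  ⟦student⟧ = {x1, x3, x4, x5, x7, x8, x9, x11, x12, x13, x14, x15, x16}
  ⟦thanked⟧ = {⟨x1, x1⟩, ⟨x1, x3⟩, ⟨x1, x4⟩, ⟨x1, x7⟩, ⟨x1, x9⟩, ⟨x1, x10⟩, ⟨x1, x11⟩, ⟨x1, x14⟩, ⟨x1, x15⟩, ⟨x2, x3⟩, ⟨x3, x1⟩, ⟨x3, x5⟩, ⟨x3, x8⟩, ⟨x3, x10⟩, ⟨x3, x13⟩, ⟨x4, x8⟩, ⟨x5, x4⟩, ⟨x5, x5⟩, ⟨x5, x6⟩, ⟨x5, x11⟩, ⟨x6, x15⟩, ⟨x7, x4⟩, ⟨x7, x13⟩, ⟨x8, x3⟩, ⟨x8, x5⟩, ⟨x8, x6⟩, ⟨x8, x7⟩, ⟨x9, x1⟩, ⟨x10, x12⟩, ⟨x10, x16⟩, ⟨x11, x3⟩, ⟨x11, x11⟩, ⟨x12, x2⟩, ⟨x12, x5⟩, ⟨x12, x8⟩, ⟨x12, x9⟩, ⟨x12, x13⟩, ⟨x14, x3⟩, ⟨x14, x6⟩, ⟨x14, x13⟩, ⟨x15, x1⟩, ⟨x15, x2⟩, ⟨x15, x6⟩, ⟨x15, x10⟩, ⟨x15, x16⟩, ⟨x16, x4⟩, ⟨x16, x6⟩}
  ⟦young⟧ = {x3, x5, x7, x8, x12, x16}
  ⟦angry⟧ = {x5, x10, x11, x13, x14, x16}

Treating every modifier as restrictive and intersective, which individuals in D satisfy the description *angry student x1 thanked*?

⟦x1 thanked⟧ = {x : ⟨x1, x⟩ ∈ ⟦thanked⟧} = {x1, x3, x4, x7, x9, x10, x11, x14, x15}
⟦student⟧ = {x1, x3, x4, x5, x7, x8, x9, x11, x12, x13, x14, x15, x16}
… ∩ ⟦x1 thanked⟧ = {x1, x3, x4, x5, x7, x8, x9, x11, x12, x13, x14, x15, x16} ∩ {x1, x3, x4, x7, x9, x10, x11, x14, x15} = {x1, x3, x4, x7, x9, x11, x14, x15}
… ∩ ⟦angry⟧ = {x1, x3, x4, x7, x9, x11, x14, x15} ∩ {x5, x10, x11, x13, x14, x16} = {x11, x14}
So ⟦angry student x1 thanked⟧ = {x11, x14}.

{x11, x14}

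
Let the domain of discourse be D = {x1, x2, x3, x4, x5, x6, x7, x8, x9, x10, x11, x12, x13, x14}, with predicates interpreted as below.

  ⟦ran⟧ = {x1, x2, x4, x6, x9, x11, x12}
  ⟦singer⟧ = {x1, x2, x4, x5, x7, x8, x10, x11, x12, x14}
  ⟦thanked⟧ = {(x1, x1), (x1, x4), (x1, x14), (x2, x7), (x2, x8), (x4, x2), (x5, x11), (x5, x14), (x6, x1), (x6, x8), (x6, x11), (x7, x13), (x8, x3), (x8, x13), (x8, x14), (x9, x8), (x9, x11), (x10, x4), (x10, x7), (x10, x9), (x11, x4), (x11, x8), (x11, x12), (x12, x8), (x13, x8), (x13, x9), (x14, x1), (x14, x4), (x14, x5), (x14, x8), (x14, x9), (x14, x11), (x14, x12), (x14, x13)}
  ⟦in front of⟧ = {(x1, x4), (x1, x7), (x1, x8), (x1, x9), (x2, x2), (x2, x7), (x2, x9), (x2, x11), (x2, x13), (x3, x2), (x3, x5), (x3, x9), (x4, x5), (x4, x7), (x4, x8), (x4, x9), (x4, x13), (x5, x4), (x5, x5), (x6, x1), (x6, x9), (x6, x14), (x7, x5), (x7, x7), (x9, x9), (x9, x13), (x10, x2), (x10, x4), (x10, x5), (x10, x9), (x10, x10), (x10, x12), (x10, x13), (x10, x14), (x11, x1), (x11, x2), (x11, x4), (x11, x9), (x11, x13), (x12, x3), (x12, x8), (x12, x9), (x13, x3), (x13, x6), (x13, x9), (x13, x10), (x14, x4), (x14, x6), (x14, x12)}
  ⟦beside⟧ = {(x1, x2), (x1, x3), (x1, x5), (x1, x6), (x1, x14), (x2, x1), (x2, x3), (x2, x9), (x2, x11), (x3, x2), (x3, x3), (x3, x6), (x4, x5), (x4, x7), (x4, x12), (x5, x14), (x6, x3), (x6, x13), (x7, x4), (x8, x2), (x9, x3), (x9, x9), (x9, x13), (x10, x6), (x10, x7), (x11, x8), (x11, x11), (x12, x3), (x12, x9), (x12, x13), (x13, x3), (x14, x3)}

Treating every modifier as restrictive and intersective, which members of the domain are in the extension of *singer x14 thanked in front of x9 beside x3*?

⟦x14 thanked⟧ = {x : ⟨x14, x⟩ ∈ ⟦thanked⟧} = {x1, x4, x5, x8, x9, x11, x12, x13}
⟦in front of x9⟧ = {x : ⟨x, x9⟩ ∈ ⟦in front of⟧} = {x1, x2, x3, x4, x6, x9, x10, x11, x12, x13}
⟦beside x3⟧ = {x : ⟨x, x3⟩ ∈ ⟦beside⟧} = {x1, x2, x3, x6, x9, x12, x13, x14}
⟦singer⟧ = {x1, x2, x4, x5, x7, x8, x10, x11, x12, x14}
… ∩ ⟦x14 thanked⟧ = {x1, x2, x4, x5, x7, x8, x10, x11, x12, x14} ∩ {x1, x4, x5, x8, x9, x11, x12, x13} = {x1, x4, x5, x8, x11, x12}
… ∩ ⟦in front of x9⟧ = {x1, x4, x5, x8, x11, x12} ∩ {x1, x2, x3, x4, x6, x9, x10, x11, x12, x13} = {x1, x4, x11, x12}
… ∩ ⟦beside x3⟧ = {x1, x4, x11, x12} ∩ {x1, x2, x3, x6, x9, x12, x13, x14} = {x1, x12}
So ⟦singer x14 thanked in front of x9 beside x3⟧ = {x1, x12}.

{x1, x12}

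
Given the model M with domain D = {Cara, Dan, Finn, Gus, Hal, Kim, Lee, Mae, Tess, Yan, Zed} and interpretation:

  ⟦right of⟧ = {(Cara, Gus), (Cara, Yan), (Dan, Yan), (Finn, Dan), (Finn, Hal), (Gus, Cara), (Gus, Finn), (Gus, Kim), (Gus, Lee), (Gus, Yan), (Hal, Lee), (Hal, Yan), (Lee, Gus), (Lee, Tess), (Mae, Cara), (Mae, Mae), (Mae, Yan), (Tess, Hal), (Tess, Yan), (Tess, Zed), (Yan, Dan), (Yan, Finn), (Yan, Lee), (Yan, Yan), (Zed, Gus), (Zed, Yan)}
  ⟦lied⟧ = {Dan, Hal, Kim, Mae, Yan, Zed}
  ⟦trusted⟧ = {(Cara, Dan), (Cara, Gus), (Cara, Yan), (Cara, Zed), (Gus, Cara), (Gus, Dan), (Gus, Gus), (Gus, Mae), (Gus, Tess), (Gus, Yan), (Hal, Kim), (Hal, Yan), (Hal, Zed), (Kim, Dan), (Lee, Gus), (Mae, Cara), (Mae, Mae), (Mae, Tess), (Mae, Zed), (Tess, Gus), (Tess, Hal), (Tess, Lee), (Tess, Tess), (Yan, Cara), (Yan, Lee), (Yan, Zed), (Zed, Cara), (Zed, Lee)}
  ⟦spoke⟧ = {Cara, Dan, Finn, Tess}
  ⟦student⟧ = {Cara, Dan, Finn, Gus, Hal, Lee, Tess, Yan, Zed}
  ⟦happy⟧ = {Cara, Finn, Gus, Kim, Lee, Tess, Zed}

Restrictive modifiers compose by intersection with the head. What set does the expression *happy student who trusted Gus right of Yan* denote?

⟦who trusted Gus⟧ = {x : ⟨x, Gus⟩ ∈ ⟦trusted⟧} = {Cara, Gus, Lee, Tess}
⟦right of Yan⟧ = {x : ⟨x, Yan⟩ ∈ ⟦right of⟧} = {Cara, Dan, Gus, Hal, Mae, Tess, Yan, Zed}
⟦student⟧ = {Cara, Dan, Finn, Gus, Hal, Lee, Tess, Yan, Zed}
… ∩ ⟦who trusted Gus⟧ = {Cara, Dan, Finn, Gus, Hal, Lee, Tess, Yan, Zed} ∩ {Cara, Gus, Lee, Tess} = {Cara, Gus, Lee, Tess}
… ∩ ⟦right of Yan⟧ = {Cara, Gus, Lee, Tess} ∩ {Cara, Dan, Gus, Hal, Mae, Tess, Yan, Zed} = {Cara, Gus, Tess}
… ∩ ⟦happy⟧ = {Cara, Gus, Tess} ∩ {Cara, Finn, Gus, Kim, Lee, Tess, Zed} = {Cara, Gus, Tess}
So ⟦happy student who trusted Gus right of Yan⟧ = {Cara, Gus, Tess}.

{Cara, Gus, Tess}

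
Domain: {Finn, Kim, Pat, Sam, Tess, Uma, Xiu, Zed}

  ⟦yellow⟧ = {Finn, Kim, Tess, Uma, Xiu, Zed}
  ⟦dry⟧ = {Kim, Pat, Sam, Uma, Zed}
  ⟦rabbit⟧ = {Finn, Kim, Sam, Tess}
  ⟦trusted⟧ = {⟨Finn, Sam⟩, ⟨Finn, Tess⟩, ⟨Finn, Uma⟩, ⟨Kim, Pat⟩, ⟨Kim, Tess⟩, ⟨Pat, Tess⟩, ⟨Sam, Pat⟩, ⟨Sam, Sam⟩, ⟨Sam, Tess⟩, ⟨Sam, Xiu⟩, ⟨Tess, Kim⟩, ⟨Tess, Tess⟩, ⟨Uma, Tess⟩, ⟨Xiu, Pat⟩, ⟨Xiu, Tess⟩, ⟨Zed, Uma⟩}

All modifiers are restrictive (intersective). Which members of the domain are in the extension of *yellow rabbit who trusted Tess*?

{Finn, Kim, Tess}

⟦who trusted Tess⟧ = {x : ⟨x, Tess⟩ ∈ ⟦trusted⟧} = {Finn, Kim, Pat, Sam, Tess, Uma, Xiu}
⟦rabbit⟧ = {Finn, Kim, Sam, Tess}
… ∩ ⟦who trusted Tess⟧ = {Finn, Kim, Sam, Tess} ∩ {Finn, Kim, Pat, Sam, Tess, Uma, Xiu} = {Finn, Kim, Sam, Tess}
… ∩ ⟦yellow⟧ = {Finn, Kim, Sam, Tess} ∩ {Finn, Kim, Tess, Uma, Xiu, Zed} = {Finn, Kim, Tess}
So ⟦yellow rabbit who trusted Tess⟧ = {Finn, Kim, Tess}.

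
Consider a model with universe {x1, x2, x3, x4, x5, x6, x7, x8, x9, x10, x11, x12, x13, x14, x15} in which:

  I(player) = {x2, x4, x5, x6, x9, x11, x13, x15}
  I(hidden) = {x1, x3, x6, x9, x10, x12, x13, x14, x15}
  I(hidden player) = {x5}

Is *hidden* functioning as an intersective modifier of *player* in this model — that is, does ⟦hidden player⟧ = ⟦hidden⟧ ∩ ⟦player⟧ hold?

no

⟦hidden⟧ ∩ ⟦player⟧ = {x1, x3, x6, x9, x10, x12, x13, x14, x15} ∩ {x2, x4, x5, x6, x9, x11, x13, x15} = {x6, x9, x13, x15}
Observed ⟦hidden player⟧ = {x5}.
These differ, so the modifier is not intersective in this model.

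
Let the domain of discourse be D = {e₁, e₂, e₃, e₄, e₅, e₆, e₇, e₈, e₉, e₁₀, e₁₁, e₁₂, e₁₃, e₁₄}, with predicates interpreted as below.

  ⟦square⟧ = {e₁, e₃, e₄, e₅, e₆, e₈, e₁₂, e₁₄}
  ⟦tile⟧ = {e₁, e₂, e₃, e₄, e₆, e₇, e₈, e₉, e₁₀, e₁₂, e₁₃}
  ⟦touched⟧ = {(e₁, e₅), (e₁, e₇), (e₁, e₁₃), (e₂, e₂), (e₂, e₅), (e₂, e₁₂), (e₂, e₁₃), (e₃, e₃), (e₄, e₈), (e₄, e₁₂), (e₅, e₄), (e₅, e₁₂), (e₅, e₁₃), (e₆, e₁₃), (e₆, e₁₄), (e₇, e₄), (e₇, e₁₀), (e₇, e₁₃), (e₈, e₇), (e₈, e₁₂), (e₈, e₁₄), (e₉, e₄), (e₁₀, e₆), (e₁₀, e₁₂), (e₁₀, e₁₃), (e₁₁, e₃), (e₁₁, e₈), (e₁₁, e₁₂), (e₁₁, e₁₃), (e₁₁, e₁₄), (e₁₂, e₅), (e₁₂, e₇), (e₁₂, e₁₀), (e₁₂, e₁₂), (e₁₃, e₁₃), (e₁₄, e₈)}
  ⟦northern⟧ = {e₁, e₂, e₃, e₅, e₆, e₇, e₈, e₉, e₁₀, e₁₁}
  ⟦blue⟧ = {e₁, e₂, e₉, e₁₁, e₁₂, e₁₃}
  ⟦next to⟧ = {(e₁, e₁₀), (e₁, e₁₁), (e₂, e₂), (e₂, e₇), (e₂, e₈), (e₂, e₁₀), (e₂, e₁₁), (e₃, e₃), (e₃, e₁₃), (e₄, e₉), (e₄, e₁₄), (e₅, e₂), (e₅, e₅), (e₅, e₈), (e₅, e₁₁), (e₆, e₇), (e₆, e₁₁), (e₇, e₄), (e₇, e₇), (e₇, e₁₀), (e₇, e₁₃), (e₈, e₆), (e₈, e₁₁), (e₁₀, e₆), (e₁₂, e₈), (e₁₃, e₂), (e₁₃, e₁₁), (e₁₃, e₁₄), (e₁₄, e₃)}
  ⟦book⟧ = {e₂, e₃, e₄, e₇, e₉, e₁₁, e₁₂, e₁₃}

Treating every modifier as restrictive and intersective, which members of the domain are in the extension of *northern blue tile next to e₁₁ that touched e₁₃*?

{e₁, e₂}

⟦next to e₁₁⟧ = {x : ⟨x, e₁₁⟩ ∈ ⟦next to⟧} = {e₁, e₂, e₅, e₆, e₈, e₁₃}
⟦that touched e₁₃⟧ = {x : ⟨x, e₁₃⟩ ∈ ⟦touched⟧} = {e₁, e₂, e₅, e₆, e₇, e₁₀, e₁₁, e₁₃}
⟦tile⟧ = {e₁, e₂, e₃, e₄, e₆, e₇, e₈, e₉, e₁₀, e₁₂, e₁₃}
… ∩ ⟦next to e₁₁⟧ = {e₁, e₂, e₃, e₄, e₆, e₇, e₈, e₉, e₁₀, e₁₂, e₁₃} ∩ {e₁, e₂, e₅, e₆, e₈, e₁₃} = {e₁, e₂, e₆, e₈, e₁₃}
… ∩ ⟦that touched e₁₃⟧ = {e₁, e₂, e₆, e₈, e₁₃} ∩ {e₁, e₂, e₅, e₆, e₇, e₁₀, e₁₁, e₁₃} = {e₁, e₂, e₆, e₁₃}
… ∩ ⟦northern⟧ = {e₁, e₂, e₆, e₁₃} ∩ {e₁, e₂, e₃, e₅, e₆, e₇, e₈, e₉, e₁₀, e₁₁} = {e₁, e₂, e₆}
… ∩ ⟦blue⟧ = {e₁, e₂, e₆} ∩ {e₁, e₂, e₉, e₁₁, e₁₂, e₁₃} = {e₁, e₂}
So ⟦northern blue tile next to e₁₁ that touched e₁₃⟧ = {e₁, e₂}.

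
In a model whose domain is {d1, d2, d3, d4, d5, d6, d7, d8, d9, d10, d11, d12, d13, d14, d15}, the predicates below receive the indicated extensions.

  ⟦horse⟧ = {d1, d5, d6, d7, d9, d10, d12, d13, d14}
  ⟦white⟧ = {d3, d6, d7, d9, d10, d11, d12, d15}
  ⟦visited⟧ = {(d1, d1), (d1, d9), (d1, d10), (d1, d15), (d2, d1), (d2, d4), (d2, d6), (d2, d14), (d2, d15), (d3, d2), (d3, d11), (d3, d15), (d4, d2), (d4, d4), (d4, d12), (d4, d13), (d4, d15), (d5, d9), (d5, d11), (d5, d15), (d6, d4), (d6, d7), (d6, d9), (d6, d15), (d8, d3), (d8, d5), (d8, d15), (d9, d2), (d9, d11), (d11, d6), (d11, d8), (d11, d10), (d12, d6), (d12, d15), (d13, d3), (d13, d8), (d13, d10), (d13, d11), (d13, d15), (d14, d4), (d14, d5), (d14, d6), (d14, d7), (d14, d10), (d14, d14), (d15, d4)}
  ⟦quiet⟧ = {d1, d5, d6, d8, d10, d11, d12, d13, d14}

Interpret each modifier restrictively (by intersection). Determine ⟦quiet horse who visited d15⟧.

⟦who visited d15⟧ = {x : ⟨x, d15⟩ ∈ ⟦visited⟧} = {d1, d2, d3, d4, d5, d6, d8, d12, d13}
⟦horse⟧ = {d1, d5, d6, d7, d9, d10, d12, d13, d14}
… ∩ ⟦who visited d15⟧ = {d1, d5, d6, d7, d9, d10, d12, d13, d14} ∩ {d1, d2, d3, d4, d5, d6, d8, d12, d13} = {d1, d5, d6, d12, d13}
… ∩ ⟦quiet⟧ = {d1, d5, d6, d12, d13} ∩ {d1, d5, d6, d8, d10, d11, d12, d13, d14} = {d1, d5, d6, d12, d13}
So ⟦quiet horse who visited d15⟧ = {d1, d5, d6, d12, d13}.

{d1, d5, d6, d12, d13}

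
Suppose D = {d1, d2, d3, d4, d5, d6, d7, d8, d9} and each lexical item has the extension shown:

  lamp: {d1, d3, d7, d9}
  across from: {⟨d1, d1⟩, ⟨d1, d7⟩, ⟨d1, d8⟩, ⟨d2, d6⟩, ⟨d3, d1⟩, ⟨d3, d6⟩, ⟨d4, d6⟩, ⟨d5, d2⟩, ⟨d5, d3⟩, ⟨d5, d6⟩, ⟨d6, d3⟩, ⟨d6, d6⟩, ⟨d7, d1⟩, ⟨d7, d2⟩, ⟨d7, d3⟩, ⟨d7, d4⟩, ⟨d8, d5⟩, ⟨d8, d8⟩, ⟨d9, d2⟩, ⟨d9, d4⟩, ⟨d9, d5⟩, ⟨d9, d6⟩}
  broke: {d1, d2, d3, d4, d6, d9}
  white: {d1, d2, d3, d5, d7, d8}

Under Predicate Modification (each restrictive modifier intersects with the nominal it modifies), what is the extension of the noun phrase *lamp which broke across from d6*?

⟦which broke⟧ = ⟦broke⟧ = {d1, d2, d3, d4, d6, d9}
⟦across from d6⟧ = {x : ⟨x, d6⟩ ∈ ⟦across from⟧} = {d2, d3, d4, d5, d6, d9}
⟦lamp⟧ = {d1, d3, d7, d9}
… ∩ ⟦which broke⟧ = {d1, d3, d7, d9} ∩ {d1, d2, d3, d4, d6, d9} = {d1, d3, d9}
… ∩ ⟦across from d6⟧ = {d1, d3, d9} ∩ {d2, d3, d4, d5, d6, d9} = {d3, d9}
So ⟦lamp which broke across from d6⟧ = {d3, d9}.

{d3, d9}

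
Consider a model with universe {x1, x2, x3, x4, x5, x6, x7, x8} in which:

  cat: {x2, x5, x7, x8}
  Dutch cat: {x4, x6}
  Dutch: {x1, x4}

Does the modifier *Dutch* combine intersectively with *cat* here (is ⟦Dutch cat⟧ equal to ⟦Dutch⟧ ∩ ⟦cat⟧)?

no

⟦Dutch⟧ ∩ ⟦cat⟧ = {x1, x4} ∩ {x2, x5, x7, x8} = ∅
Observed ⟦Dutch cat⟧ = {x4, x6}.
These differ, so the modifier is not intersective in this model.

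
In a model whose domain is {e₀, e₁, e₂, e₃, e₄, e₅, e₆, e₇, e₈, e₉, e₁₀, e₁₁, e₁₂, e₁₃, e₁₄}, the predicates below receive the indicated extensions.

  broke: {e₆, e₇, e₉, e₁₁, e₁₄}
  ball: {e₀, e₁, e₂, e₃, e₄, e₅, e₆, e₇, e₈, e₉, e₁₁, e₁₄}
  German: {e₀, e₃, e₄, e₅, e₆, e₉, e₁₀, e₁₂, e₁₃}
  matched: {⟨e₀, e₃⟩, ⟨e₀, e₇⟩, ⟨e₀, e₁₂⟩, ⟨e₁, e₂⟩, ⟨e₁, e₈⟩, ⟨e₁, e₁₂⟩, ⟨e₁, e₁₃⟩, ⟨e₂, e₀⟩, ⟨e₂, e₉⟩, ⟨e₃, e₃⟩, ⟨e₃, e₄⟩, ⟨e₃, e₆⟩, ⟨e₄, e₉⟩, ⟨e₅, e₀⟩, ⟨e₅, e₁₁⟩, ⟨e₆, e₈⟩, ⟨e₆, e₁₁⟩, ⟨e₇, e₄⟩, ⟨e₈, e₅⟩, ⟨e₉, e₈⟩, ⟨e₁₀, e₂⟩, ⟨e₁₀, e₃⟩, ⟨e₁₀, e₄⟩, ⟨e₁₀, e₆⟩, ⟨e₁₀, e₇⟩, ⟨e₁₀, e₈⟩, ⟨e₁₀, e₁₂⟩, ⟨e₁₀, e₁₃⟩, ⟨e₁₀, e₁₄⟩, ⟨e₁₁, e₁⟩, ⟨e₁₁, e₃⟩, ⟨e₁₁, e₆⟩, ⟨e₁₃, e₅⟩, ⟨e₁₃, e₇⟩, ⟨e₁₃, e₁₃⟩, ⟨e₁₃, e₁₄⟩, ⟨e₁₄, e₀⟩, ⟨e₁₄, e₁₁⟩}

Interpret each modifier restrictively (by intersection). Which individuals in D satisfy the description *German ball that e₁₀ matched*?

{e₃, e₄, e₆}

⟦that e₁₀ matched⟧ = {x : ⟨e₁₀, x⟩ ∈ ⟦matched⟧} = {e₂, e₃, e₄, e₆, e₇, e₈, e₁₂, e₁₃, e₁₄}
⟦ball⟧ = {e₀, e₁, e₂, e₃, e₄, e₅, e₆, e₇, e₈, e₉, e₁₁, e₁₄}
… ∩ ⟦that e₁₀ matched⟧ = {e₀, e₁, e₂, e₃, e₄, e₅, e₆, e₇, e₈, e₉, e₁₁, e₁₄} ∩ {e₂, e₃, e₄, e₆, e₇, e₈, e₁₂, e₁₃, e₁₄} = {e₂, e₃, e₄, e₆, e₇, e₈, e₁₄}
… ∩ ⟦German⟧ = {e₂, e₃, e₄, e₆, e₇, e₈, e₁₄} ∩ {e₀, e₃, e₄, e₅, e₆, e₉, e₁₀, e₁₂, e₁₃} = {e₃, e₄, e₆}
So ⟦German ball that e₁₀ matched⟧ = {e₃, e₄, e₆}.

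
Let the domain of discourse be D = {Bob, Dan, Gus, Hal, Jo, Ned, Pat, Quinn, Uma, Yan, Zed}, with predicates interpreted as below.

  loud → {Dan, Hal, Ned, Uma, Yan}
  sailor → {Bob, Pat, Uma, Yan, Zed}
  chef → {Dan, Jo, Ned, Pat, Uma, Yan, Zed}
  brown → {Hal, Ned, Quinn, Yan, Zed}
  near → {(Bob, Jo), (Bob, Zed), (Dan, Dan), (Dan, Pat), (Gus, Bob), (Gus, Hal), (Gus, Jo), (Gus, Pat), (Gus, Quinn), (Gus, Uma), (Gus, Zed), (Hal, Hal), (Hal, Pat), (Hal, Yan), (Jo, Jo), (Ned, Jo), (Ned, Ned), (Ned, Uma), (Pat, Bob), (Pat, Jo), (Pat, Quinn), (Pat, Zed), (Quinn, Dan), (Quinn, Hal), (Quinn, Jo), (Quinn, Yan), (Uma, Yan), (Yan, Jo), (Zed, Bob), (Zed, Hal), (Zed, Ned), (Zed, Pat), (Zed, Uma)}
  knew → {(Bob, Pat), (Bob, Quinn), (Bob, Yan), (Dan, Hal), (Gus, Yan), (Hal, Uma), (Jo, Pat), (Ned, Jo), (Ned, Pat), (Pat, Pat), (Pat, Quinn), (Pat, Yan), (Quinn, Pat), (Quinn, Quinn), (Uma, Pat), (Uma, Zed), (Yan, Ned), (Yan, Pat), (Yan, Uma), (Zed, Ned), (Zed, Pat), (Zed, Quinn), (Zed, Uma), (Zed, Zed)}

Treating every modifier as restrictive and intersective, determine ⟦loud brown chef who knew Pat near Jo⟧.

⟦who knew Pat⟧ = {x : ⟨x, Pat⟩ ∈ ⟦knew⟧} = {Bob, Jo, Ned, Pat, Quinn, Uma, Yan, Zed}
⟦near Jo⟧ = {x : ⟨x, Jo⟩ ∈ ⟦near⟧} = {Bob, Gus, Jo, Ned, Pat, Quinn, Yan}
⟦chef⟧ = {Dan, Jo, Ned, Pat, Uma, Yan, Zed}
… ∩ ⟦who knew Pat⟧ = {Dan, Jo, Ned, Pat, Uma, Yan, Zed} ∩ {Bob, Jo, Ned, Pat, Quinn, Uma, Yan, Zed} = {Jo, Ned, Pat, Uma, Yan, Zed}
… ∩ ⟦near Jo⟧ = {Jo, Ned, Pat, Uma, Yan, Zed} ∩ {Bob, Gus, Jo, Ned, Pat, Quinn, Yan} = {Jo, Ned, Pat, Yan}
… ∩ ⟦loud⟧ = {Jo, Ned, Pat, Yan} ∩ {Dan, Hal, Ned, Uma, Yan} = {Ned, Yan}
… ∩ ⟦brown⟧ = {Ned, Yan} ∩ {Hal, Ned, Quinn, Yan, Zed} = {Ned, Yan}
So ⟦loud brown chef who knew Pat near Jo⟧ = {Ned, Yan}.

{Ned, Yan}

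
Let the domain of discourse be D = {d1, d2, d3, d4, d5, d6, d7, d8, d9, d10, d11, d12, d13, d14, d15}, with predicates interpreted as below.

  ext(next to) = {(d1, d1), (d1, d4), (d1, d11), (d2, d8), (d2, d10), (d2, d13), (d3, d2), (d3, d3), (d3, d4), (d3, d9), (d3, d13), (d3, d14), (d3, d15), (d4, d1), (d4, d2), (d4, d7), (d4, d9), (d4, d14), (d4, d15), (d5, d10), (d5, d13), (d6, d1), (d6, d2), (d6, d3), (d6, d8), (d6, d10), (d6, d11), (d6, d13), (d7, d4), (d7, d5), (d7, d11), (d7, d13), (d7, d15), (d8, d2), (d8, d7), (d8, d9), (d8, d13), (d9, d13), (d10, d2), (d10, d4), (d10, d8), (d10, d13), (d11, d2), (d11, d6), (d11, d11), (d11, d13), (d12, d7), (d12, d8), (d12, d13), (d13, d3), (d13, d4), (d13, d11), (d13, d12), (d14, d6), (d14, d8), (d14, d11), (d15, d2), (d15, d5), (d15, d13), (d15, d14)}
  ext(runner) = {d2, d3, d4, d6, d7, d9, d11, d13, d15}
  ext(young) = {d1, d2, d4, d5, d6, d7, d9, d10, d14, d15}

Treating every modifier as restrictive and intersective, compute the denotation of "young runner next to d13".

{d2, d6, d7, d9, d15}

⟦next to d13⟧ = {x : ⟨x, d13⟩ ∈ ⟦next to⟧} = {d2, d3, d5, d6, d7, d8, d9, d10, d11, d12, d15}
⟦runner⟧ = {d2, d3, d4, d6, d7, d9, d11, d13, d15}
… ∩ ⟦next to d13⟧ = {d2, d3, d4, d6, d7, d9, d11, d13, d15} ∩ {d2, d3, d5, d6, d7, d8, d9, d10, d11, d12, d15} = {d2, d3, d6, d7, d9, d11, d15}
… ∩ ⟦young⟧ = {d2, d3, d6, d7, d9, d11, d15} ∩ {d1, d2, d4, d5, d6, d7, d9, d10, d14, d15} = {d2, d6, d7, d9, d15}
So ⟦young runner next to d13⟧ = {d2, d6, d7, d9, d15}.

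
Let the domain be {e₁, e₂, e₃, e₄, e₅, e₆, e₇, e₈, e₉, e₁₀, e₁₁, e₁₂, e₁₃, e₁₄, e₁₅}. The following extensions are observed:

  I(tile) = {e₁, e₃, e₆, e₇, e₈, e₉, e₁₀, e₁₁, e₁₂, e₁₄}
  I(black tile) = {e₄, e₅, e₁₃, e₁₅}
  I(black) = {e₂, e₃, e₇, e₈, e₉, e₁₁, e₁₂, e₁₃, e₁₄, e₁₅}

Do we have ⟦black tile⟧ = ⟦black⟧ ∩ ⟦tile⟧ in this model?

no

⟦black⟧ ∩ ⟦tile⟧ = {e₂, e₃, e₇, e₈, e₉, e₁₁, e₁₂, e₁₃, e₁₄, e₁₅} ∩ {e₁, e₃, e₆, e₇, e₈, e₉, e₁₀, e₁₁, e₁₂, e₁₄} = {e₃, e₇, e₈, e₉, e₁₁, e₁₂, e₁₄}
Observed ⟦black tile⟧ = {e₄, e₅, e₁₃, e₁₅}.
These differ, so the modifier is not intersective in this model.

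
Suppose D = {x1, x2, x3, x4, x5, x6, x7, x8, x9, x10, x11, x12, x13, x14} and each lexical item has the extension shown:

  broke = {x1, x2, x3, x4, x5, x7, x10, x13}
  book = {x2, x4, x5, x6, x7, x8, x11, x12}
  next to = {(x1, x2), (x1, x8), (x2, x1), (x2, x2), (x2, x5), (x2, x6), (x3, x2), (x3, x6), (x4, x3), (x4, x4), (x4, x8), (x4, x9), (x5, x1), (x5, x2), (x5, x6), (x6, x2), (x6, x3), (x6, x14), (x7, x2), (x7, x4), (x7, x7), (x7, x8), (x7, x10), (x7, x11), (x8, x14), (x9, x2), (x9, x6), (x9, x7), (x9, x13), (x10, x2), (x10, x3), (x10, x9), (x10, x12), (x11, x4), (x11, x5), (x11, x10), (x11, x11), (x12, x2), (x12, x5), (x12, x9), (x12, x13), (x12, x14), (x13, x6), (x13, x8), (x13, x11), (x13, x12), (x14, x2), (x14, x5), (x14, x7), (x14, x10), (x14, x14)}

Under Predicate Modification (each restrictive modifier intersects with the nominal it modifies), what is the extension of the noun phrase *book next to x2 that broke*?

{x2, x5, x7}

⟦next to x2⟧ = {x : ⟨x, x2⟩ ∈ ⟦next to⟧} = {x1, x2, x3, x5, x6, x7, x9, x10, x12, x14}
⟦that broke⟧ = ⟦broke⟧ = {x1, x2, x3, x4, x5, x7, x10, x13}
⟦book⟧ = {x2, x4, x5, x6, x7, x8, x11, x12}
… ∩ ⟦next to x2⟧ = {x2, x4, x5, x6, x7, x8, x11, x12} ∩ {x1, x2, x3, x5, x6, x7, x9, x10, x12, x14} = {x2, x5, x6, x7, x12}
… ∩ ⟦that broke⟧ = {x2, x5, x6, x7, x12} ∩ {x1, x2, x3, x4, x5, x7, x10, x13} = {x2, x5, x7}
So ⟦book next to x2 that broke⟧ = {x2, x5, x7}.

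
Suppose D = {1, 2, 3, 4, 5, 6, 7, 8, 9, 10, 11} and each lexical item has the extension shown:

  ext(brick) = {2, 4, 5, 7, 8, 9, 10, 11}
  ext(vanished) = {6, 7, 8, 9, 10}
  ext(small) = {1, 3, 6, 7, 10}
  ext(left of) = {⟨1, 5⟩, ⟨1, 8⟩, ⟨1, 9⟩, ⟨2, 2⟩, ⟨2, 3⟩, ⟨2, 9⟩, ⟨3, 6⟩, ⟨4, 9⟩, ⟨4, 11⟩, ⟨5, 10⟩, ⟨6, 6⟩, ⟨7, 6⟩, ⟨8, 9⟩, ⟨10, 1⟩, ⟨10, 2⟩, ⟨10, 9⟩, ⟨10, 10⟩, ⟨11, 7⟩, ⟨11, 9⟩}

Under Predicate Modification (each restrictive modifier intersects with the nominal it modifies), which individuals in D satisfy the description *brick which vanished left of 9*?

⟦which vanished⟧ = ⟦vanished⟧ = {6, 7, 8, 9, 10}
⟦left of 9⟧ = {x : ⟨x, 9⟩ ∈ ⟦left of⟧} = {1, 2, 4, 8, 10, 11}
⟦brick⟧ = {2, 4, 5, 7, 8, 9, 10, 11}
… ∩ ⟦which vanished⟧ = {2, 4, 5, 7, 8, 9, 10, 11} ∩ {6, 7, 8, 9, 10} = {7, 8, 9, 10}
… ∩ ⟦left of 9⟧ = {7, 8, 9, 10} ∩ {1, 2, 4, 8, 10, 11} = {8, 10}
So ⟦brick which vanished left of 9⟧ = {8, 10}.

{8, 10}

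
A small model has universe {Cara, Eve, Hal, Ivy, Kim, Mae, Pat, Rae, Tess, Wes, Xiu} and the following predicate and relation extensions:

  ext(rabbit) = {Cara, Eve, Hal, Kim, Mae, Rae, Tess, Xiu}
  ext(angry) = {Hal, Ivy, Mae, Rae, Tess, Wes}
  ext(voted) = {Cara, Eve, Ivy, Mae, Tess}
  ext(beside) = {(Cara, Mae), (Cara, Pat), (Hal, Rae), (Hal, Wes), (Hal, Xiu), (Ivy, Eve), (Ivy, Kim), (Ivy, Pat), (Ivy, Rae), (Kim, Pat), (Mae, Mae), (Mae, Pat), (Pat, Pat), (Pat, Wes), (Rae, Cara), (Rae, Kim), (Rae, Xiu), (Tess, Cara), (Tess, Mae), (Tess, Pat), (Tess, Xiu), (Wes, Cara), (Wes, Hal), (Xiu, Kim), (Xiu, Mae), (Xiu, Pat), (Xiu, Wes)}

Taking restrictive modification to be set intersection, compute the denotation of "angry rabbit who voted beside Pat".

⟦who voted⟧ = ⟦voted⟧ = {Cara, Eve, Ivy, Mae, Tess}
⟦beside Pat⟧ = {x : ⟨x, Pat⟩ ∈ ⟦beside⟧} = {Cara, Ivy, Kim, Mae, Pat, Tess, Xiu}
⟦rabbit⟧ = {Cara, Eve, Hal, Kim, Mae, Rae, Tess, Xiu}
… ∩ ⟦who voted⟧ = {Cara, Eve, Hal, Kim, Mae, Rae, Tess, Xiu} ∩ {Cara, Eve, Ivy, Mae, Tess} = {Cara, Eve, Mae, Tess}
… ∩ ⟦beside Pat⟧ = {Cara, Eve, Mae, Tess} ∩ {Cara, Ivy, Kim, Mae, Pat, Tess, Xiu} = {Cara, Mae, Tess}
… ∩ ⟦angry⟧ = {Cara, Mae, Tess} ∩ {Hal, Ivy, Mae, Rae, Tess, Wes} = {Mae, Tess}
So ⟦angry rabbit who voted beside Pat⟧ = {Mae, Tess}.

{Mae, Tess}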